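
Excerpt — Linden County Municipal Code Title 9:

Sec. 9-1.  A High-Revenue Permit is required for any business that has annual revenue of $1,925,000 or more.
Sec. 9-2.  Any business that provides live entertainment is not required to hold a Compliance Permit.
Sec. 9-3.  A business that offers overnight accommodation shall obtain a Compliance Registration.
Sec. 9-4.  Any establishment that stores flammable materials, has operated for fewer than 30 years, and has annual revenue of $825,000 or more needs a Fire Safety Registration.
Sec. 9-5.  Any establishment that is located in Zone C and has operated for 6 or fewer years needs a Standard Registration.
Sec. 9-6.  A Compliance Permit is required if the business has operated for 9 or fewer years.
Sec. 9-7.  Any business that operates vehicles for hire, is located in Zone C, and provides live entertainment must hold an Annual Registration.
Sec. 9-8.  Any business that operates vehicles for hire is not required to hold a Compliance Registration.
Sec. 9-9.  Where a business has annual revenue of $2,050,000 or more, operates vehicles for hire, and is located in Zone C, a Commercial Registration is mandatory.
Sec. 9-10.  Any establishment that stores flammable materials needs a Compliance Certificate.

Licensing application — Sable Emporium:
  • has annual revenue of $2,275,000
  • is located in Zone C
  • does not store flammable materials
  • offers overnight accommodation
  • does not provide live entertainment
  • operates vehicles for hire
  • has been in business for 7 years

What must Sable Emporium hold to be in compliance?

Commercial Registration, Compliance Permit, High-Revenue Permit

Sec. 9-1. revenue $2,275,000 ≥ $1,925,000 → High-Revenue Permit required.
Sec. 9-2. does not provide live entertainment → Compliance Permit exemption does not apply.
Sec. 9-3. offers overnight accommodation → Compliance Registration required.
Sec. 9-4. does not store flammable materials; years in business 7 < 30; revenue $2,275,000 ≥ $825,000 → Fire Safety Registration not required.
Sec. 9-5. is located in Zone C; years in business 7 > 6 → Standard Registration not required.
Sec. 9-6. years in business 7 ≤ 9 → Compliance Permit required.
Sec. 9-7. operates vehicles for hire; is located in Zone C; does not provide live entertainment → Annual Registration not required.
Sec. 9-8. operates vehicles for hire → exempt from Compliance Registration.
Sec. 9-9. revenue $2,275,000 ≥ $2,050,000; operates vehicles for hire; is located in Zone C → Commercial Registration required.
Sec. 9-10. does not store flammable materials → Compliance Certificate not required.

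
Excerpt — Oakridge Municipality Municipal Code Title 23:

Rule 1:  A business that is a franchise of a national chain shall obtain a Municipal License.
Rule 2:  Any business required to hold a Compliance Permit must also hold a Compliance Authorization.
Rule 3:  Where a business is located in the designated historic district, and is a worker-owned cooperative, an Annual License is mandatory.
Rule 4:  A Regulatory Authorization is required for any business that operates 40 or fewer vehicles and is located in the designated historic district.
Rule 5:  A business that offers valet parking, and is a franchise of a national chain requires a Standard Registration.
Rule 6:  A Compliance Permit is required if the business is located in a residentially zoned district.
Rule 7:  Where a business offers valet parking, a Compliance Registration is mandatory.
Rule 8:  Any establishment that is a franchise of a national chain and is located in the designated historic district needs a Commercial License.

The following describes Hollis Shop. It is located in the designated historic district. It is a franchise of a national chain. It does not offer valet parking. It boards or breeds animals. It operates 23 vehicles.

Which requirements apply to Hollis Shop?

Commercial License, Municipal License, Regulatory Authorization

Rule 1: is a franchise of a national chain → Municipal License required.
Rule 2: Compliance Permit is not required → no effect.
Rule 3: is located in the designated historic district; is a franchise of a national chain (not: is a worker-owned cooperative) → Annual License not required.
Rule 4: vehicles 23 ≤ 40; is located in the designated historic district → Regulatory Authorization required.
Rule 5: does not offer valet parking; is a franchise of a national chain → Standard Registration not required.
Rule 6: is located in the designated historic district (not: is located in a residentially zoned district) → Compliance Permit not required.
Rule 7: does not offer valet parking → Compliance Registration not required.
Rule 8: is a franchise of a national chain; is located in the designated historic district → Commercial License required.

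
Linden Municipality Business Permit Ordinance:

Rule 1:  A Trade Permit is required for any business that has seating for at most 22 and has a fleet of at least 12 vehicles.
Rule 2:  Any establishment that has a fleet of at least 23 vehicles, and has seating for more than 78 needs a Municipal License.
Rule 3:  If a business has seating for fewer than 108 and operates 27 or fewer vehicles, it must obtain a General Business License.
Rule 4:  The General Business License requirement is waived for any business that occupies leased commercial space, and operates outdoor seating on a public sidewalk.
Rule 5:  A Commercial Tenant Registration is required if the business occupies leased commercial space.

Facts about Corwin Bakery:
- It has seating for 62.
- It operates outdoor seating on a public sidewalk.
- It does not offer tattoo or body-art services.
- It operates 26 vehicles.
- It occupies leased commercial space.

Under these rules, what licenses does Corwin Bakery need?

Commercial Tenant Registration

Rule 1: seating 62 > 22; vehicles 26 ≥ 12 → Trade Permit not required.
Rule 2: vehicles 26 ≥ 23; seating 62 ≤ 78 → Municipal License not required.
Rule 3: seating 62 < 108; vehicles 26 ≤ 27 → General Business License required.
Rule 4: occupies leased commercial space; operates outdoor seating on a public sidewalk → exempt from General Business License.
Rule 5: occupies leased commercial space → Commercial Tenant Registration required.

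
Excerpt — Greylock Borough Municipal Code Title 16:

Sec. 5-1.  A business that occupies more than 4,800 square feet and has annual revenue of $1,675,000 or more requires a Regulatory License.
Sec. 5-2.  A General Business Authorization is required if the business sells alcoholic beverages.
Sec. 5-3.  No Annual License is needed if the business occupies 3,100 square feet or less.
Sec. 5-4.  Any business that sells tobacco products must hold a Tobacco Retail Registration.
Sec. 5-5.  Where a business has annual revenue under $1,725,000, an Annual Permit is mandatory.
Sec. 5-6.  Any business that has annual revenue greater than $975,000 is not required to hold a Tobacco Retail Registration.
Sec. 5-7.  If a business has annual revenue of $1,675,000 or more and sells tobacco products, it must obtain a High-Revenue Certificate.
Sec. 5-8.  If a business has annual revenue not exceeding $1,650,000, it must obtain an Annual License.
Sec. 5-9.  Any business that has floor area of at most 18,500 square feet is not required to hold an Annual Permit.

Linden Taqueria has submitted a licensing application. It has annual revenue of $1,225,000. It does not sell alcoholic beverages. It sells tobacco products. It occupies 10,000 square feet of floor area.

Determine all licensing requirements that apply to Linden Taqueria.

Annual License

Sec. 5-1. floor area 10,000 square feet > 4,800 square feet; revenue $1,225,000 < $1,675,000 → Regulatory License not required.
Sec. 5-2. does not sell alcoholic beverages → General Business Authorization not required.
Sec. 5-3. floor area 10,000 square feet > 3,100 square feet → Annual License exemption does not apply.
Sec. 5-4. sells tobacco products → Tobacco Retail Registration required.
Sec. 5-5. revenue $1,225,000 < $1,725,000 → Annual Permit required.
Sec. 5-6. revenue $1,225,000 > $975,000 → exempt from Tobacco Retail Registration.
Sec. 5-7. revenue $1,225,000 < $1,675,000; sells tobacco products → High-Revenue Certificate not required.
Sec. 5-8. revenue $1,225,000 ≤ $1,650,000 → Annual License required.
Sec. 5-9. floor area 10,000 square feet ≤ 18,500 square feet → exempt from Annual Permit.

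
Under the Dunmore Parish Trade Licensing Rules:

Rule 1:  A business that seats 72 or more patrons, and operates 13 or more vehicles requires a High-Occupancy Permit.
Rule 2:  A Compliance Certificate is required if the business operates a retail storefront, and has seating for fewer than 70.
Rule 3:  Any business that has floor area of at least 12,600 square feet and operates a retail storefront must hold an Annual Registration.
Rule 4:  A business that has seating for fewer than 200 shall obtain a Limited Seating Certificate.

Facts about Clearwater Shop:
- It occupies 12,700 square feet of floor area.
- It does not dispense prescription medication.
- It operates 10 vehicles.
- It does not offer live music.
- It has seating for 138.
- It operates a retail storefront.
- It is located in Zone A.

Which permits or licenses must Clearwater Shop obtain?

Rule 1: seating 138 ≥ 72; vehicles 10 < 13 → High-Occupancy Permit not required.
Rule 2: operates a retail storefront; seating 138 ≥ 70 → Compliance Certificate not required.
Rule 3: floor area 12,700 square feet ≥ 12,600 square feet; operates a retail storefront → Annual Registration required.
Rule 4: seating 138 < 200 → Limited Seating Certificate required.

Annual Registration, Limited Seating Certificate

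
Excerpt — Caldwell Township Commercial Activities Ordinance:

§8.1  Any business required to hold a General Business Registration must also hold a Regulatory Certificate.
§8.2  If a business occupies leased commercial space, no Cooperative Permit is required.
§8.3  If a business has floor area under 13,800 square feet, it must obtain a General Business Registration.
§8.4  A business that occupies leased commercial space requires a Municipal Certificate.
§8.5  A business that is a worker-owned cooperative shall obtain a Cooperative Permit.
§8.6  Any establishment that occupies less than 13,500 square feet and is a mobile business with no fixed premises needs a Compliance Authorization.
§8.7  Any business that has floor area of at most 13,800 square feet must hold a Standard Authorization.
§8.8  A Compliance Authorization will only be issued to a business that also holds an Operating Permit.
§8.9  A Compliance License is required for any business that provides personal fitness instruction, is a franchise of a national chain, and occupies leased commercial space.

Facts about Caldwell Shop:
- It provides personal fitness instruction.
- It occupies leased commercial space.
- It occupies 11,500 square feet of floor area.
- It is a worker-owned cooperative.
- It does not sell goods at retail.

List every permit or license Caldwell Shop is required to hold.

General Business Registration, Municipal Certificate, Regulatory Certificate, Standard Authorization

§8.1 General Business Registration is required → Regulatory Certificate also required.
§8.2 occupies leased commercial space → exempt from Cooperative Permit.
§8.3 floor area 11,500 square feet < 13,800 square feet → General Business Registration required.
§8.4 occupies leased commercial space → Municipal Certificate required.
§8.5 is a worker-owned cooperative → Cooperative Permit required.
§8.6 floor area 11,500 square feet < 13,500 square feet; occupies leased commercial space (not: is a mobile business with no fixed premises) → Compliance Authorization not required.
§8.7 floor area 11,500 square feet ≤ 13,800 square feet → Standard Authorization required.
§8.8 Compliance Authorization is not required → no effect.
§8.9 provides personal fitness instruction; is a worker-owned cooperative (not: is a franchise of a national chain); occupies leased commercial space → Compliance License not required.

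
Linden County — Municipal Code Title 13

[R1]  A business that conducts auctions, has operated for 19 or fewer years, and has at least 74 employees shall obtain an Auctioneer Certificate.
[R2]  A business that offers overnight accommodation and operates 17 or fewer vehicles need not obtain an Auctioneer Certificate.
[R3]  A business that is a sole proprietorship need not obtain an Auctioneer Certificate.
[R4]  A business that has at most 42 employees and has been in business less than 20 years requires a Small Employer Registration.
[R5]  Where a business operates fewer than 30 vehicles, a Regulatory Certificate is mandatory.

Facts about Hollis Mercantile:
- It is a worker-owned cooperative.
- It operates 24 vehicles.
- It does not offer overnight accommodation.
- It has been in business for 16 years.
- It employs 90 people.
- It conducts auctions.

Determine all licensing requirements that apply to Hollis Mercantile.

[R1] conducts auctions; years in business 16 ≤ 19; employees 90 ≥ 74 → Auctioneer Certificate required.
[R2] does not offer overnight accommodation; vehicles 24 > 17 → Auctioneer Certificate exemption does not apply.
[R3] is a worker-owned cooperative (not: is a sole proprietorship) → Auctioneer Certificate exemption does not apply.
[R4] employees 90 > 42; years in business 16 < 20 → Small Employer Registration not required.
[R5] vehicles 24 < 30 → Regulatory Certificate required.

Auctioneer Certificate, Regulatory Certificate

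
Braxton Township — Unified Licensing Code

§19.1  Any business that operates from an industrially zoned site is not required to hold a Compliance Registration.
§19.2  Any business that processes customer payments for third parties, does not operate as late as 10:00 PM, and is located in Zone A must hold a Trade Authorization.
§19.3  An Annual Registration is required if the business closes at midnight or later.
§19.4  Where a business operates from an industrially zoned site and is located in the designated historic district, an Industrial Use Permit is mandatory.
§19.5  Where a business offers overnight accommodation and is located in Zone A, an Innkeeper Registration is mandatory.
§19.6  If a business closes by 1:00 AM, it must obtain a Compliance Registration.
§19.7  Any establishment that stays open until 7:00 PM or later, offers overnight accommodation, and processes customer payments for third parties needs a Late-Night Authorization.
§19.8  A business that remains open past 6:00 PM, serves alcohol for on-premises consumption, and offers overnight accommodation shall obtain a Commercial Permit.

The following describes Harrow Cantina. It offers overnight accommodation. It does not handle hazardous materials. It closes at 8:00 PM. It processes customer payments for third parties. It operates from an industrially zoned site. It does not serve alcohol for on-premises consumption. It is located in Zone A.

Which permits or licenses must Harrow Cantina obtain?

Innkeeper Registration, Late-Night Authorization, Trade Authorization

§19.1 operates from an industrially zoned site → exempt from Compliance Registration.
§19.2 processes customer payments for third parties; closes 8:00 PM, at/before 10:00 PM; is located in Zone A → Trade Authorization required.
§19.3 closes 8:00 PM, at/before midnight → Annual Registration not required.
§19.4 operates from an industrially zoned site; is located in Zone A (not: is located in the designated historic district) → Industrial Use Permit not required.
§19.5 offers overnight accommodation; is located in Zone A → Innkeeper Registration required.
§19.6 closes 8:00 PM, at/before 1:00 AM → Compliance Registration required.
§19.7 closes 8:00 PM, after 7:00 PM; offers overnight accommodation; processes customer payments for third parties → Late-Night Authorization required.
§19.8 closes 8:00 PM, after 6:00 PM; does not serve alcohol for on-premises consumption; offers overnight accommodation → Commercial Permit not required.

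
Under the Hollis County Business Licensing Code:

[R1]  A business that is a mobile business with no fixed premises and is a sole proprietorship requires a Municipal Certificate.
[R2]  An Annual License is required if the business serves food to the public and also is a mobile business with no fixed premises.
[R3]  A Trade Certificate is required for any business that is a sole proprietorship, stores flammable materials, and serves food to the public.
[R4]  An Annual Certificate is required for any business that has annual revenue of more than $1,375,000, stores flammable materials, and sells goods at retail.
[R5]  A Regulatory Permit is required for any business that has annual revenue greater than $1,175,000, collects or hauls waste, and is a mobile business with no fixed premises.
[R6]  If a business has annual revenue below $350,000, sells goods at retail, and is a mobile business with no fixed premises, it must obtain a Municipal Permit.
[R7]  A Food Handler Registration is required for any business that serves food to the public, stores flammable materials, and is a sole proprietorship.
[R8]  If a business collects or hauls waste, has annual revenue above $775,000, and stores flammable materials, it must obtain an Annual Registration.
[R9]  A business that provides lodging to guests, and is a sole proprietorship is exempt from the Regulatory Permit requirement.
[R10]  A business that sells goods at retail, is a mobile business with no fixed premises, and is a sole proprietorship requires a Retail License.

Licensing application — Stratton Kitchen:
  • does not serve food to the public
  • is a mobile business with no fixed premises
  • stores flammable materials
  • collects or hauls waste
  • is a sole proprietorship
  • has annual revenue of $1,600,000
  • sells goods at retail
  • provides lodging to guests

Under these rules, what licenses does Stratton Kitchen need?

Annual Certificate, Annual Registration, Municipal Certificate, Retail License

[R1] is a mobile business with no fixed premises; is a sole proprietorship → Municipal Certificate required.
[R2] does not serve food to the public; is a mobile business with no fixed premises → Annual License not required.
[R3] is a sole proprietorship; stores flammable materials; does not serve food to the public → Trade Certificate not required.
[R4] revenue $1,600,000 > $1,375,000; stores flammable materials; sells goods at retail → Annual Certificate required.
[R5] revenue $1,600,000 > $1,175,000; collects or hauls waste; is a mobile business with no fixed premises → Regulatory Permit required.
[R6] revenue $1,600,000 ≥ $350,000; sells goods at retail; is a mobile business with no fixed premises → Municipal Permit not required.
[R7] does not serve food to the public; stores flammable materials; is a sole proprietorship → Food Handler Registration not required.
[R8] collects or hauls waste; revenue $1,600,000 > $775,000; stores flammable materials → Annual Registration required.
[R9] provides lodging to guests; is a sole proprietorship → exempt from Regulatory Permit.
[R10] sells goods at retail; is a mobile business with no fixed premises; is a sole proprietorship → Retail License required.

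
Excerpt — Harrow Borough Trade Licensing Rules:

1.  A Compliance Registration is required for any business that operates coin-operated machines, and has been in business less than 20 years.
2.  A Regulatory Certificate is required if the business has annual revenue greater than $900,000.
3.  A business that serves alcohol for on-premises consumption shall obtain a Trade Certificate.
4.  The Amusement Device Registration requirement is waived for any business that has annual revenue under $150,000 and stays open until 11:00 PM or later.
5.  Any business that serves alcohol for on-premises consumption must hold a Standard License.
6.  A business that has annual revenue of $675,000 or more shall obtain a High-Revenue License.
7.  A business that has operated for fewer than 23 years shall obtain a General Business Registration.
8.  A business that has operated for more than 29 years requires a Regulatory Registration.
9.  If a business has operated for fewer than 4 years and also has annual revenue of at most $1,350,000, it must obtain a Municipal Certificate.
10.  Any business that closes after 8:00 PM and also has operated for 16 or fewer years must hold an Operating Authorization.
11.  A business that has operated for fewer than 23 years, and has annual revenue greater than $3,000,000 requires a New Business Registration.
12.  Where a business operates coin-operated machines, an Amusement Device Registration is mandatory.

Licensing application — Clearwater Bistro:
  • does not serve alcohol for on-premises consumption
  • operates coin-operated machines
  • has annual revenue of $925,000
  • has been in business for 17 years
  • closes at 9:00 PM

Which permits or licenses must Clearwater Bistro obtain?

1. operates coin-operated machines; years in business 17 < 20 → Compliance Registration required.
2. revenue $925,000 > $900,000 → Regulatory Certificate required.
3. does not serve alcohol for on-premises consumption → Trade Certificate not required.
4. revenue $925,000 ≥ $150,000; closes 9:00 PM, at/before 11:00 PM → Amusement Device Registration exemption does not apply.
5. does not serve alcohol for on-premises consumption → Standard License not required.
6. revenue $925,000 ≥ $675,000 → High-Revenue License required.
7. years in business 17 < 23 → General Business Registration required.
8. years in business 17 ≤ 29 → Regulatory Registration not required.
9. years in business 17 ≥ 4; revenue $925,000 ≤ $1,350,000 → Municipal Certificate not required.
10. closes 9:00 PM, after 8:00 PM; years in business 17 > 16 → Operating Authorization not required.
11. years in business 17 < 23; revenue $925,000 ≤ $3,000,000 → New Business Registration not required.
12. operates coin-operated machines → Amusement Device Registration required.

Amusement Device Registration, Compliance Registration, General Business Registration, High-Revenue License, Regulatory Certificate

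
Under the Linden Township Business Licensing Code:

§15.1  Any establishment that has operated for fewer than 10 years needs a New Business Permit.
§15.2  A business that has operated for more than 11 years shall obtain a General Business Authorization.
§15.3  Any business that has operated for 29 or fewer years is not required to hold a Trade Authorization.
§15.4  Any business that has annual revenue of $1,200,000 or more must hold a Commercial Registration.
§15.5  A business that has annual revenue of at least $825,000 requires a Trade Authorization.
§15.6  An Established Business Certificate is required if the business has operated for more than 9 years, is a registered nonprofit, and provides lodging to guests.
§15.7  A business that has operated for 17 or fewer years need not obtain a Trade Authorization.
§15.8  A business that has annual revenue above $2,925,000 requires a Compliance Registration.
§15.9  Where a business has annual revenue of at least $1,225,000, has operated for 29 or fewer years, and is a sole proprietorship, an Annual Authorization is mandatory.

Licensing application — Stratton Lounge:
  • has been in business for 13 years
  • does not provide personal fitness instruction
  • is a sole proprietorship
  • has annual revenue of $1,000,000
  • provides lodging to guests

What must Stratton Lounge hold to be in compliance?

§15.1 years in business 13 ≥ 10 → New Business Permit not required.
§15.2 years in business 13 > 11 → General Business Authorization required.
§15.3 years in business 13 ≤ 29 → exempt from Trade Authorization.
§15.4 revenue $1,000,000 < $1,200,000 → Commercial Registration not required.
§15.5 revenue $1,000,000 ≥ $825,000 → Trade Authorization required.
§15.6 years in business 13 > 9; is a sole proprietorship (not: is a registered nonprofit); provides lodging to guests → Established Business Certificate not required.
§15.7 years in business 13 ≤ 17 → exempt from Trade Authorization.
§15.8 revenue $1,000,000 ≤ $2,925,000 → Compliance Registration not required.
§15.9 revenue $1,000,000 < $1,225,000; years in business 13 ≤ 29; is a sole proprietorship → Annual Authorization not required.

General Business Authorization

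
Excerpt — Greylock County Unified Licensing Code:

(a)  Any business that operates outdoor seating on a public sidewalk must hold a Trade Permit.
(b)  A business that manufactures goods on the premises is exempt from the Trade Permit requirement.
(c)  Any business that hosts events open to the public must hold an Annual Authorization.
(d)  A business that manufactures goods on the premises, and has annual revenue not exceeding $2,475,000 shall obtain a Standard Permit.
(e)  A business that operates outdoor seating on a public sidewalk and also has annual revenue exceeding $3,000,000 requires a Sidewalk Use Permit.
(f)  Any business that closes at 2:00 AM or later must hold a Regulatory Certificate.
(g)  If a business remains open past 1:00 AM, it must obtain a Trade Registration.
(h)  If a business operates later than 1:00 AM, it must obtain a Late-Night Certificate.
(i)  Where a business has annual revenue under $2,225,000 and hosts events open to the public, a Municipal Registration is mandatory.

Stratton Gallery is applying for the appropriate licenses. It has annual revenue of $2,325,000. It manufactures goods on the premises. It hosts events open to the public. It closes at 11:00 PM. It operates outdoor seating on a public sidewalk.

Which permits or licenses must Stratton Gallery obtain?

(a) operates outdoor seating on a public sidewalk → Trade Permit required.
(b) manufactures goods on the premises → exempt from Trade Permit.
(c) hosts events open to the public → Annual Authorization required.
(d) manufactures goods on the premises; revenue $2,325,000 ≤ $2,475,000 → Standard Permit required.
(e) operates outdoor seating on a public sidewalk; revenue $2,325,000 ≤ $3,000,000 → Sidewalk Use Permit not required.
(f) closes 11:00 PM, at/before 2:00 AM → Regulatory Certificate not required.
(g) closes 11:00 PM, at/before 1:00 AM → Trade Registration not required.
(h) closes 11:00 PM, at/before 1:00 AM → Late-Night Certificate not required.
(i) revenue $2,325,000 ≥ $2,225,000; hosts events open to the public → Municipal Registration not required.

Annual Authorization, Standard Permit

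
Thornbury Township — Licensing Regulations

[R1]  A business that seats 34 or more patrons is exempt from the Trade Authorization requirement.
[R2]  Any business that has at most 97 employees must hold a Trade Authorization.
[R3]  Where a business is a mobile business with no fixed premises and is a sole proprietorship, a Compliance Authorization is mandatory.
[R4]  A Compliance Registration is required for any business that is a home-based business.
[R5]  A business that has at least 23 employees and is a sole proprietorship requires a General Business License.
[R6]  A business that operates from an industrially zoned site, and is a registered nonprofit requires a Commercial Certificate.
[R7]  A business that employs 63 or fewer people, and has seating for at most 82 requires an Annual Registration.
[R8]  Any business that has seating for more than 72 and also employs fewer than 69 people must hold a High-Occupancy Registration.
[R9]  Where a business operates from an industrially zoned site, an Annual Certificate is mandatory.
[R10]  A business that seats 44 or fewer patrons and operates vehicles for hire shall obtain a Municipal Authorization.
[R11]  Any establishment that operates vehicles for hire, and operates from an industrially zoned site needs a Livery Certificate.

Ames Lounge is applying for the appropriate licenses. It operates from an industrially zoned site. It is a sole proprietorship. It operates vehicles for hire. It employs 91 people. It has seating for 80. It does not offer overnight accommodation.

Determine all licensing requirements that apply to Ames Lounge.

[R1] seating 80 ≥ 34 → exempt from Trade Authorization.
[R2] employees 91 ≤ 97 → Trade Authorization required.
[R3] operates from an industrially zoned site (not: is a mobile business with no fixed premises); is a sole proprietorship → Compliance Authorization not required.
[R4] operates from an industrially zoned site (not: is a home-based business) → Compliance Registration not required.
[R5] employees 91 ≥ 23; is a sole proprietorship → General Business License required.
[R6] operates from an industrially zoned site; is a sole proprietorship (not: is a registered nonprofit) → Commercial Certificate not required.
[R7] employees 91 > 63; seating 80 ≤ 82 → Annual Registration not required.
[R8] seating 80 > 72; employees 91 ≥ 69 → High-Occupancy Registration not required.
[R9] operates from an industrially zoned site → Annual Certificate required.
[R10] seating 80 > 44; operates vehicles for hire → Municipal Authorization not required.
[R11] operates vehicles for hire; operates from an industrially zoned site → Livery Certificate required.

Annual Certificate, General Business License, Livery Certificate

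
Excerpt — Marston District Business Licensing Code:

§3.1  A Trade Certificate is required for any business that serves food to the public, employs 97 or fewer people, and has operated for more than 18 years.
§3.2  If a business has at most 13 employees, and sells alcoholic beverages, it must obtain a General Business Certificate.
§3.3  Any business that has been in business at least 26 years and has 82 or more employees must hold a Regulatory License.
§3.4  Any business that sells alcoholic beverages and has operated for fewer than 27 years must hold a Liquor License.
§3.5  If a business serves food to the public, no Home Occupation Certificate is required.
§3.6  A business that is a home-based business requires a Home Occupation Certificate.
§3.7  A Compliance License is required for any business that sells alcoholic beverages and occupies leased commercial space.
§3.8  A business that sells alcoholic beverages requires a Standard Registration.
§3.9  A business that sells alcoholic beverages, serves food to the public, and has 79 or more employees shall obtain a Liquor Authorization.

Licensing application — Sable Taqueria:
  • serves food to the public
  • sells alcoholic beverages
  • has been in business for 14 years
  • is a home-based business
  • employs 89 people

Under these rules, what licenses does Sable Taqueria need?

Liquor Authorization, Liquor License, Standard Registration

§3.1 serves food to the public; employees 89 ≤ 97; years in business 14 ≤ 18 → Trade Certificate not required.
§3.2 employees 89 > 13; sells alcoholic beverages → General Business Certificate not required.
§3.3 years in business 14 < 26; employees 89 ≥ 82 → Regulatory License not required.
§3.4 sells alcoholic beverages; years in business 14 < 27 → Liquor License required.
§3.5 serves food to the public → exempt from Home Occupation Certificate.
§3.6 is a home-based business → Home Occupation Certificate required.
§3.7 sells alcoholic beverages; is a home-based business (not: occupies leased commercial space) → Compliance License not required.
§3.8 sells alcoholic beverages → Standard Registration required.
§3.9 sells alcoholic beverages; serves food to the public; employees 89 ≥ 79 → Liquor Authorization required.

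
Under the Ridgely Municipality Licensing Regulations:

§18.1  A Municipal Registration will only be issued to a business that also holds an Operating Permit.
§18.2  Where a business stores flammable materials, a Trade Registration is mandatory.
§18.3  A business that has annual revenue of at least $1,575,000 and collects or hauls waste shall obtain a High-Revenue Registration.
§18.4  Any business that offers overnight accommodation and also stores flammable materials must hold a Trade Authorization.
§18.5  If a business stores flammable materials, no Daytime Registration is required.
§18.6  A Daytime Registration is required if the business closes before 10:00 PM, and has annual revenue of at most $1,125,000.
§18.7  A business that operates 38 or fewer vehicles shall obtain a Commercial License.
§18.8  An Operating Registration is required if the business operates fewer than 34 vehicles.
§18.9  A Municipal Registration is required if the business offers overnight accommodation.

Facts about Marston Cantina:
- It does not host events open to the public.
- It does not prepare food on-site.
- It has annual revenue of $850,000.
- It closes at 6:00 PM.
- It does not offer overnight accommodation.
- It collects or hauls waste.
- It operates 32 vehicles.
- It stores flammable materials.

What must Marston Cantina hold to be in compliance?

§18.1 Municipal Registration is not required → no effect.
§18.2 stores flammable materials → Trade Registration required.
§18.3 revenue $850,000 < $1,575,000; collects or hauls waste → High-Revenue Registration not required.
§18.4 does not offer overnight accommodation; stores flammable materials → Trade Authorization not required.
§18.5 stores flammable materials → exempt from Daytime Registration.
§18.6 closes 6:00 PM, at/before 10:00 PM; revenue $850,000 ≤ $1,125,000 → Daytime Registration required.
§18.7 vehicles 32 ≤ 38 → Commercial License required.
§18.8 vehicles 32 < 34 → Operating Registration required.
§18.9 does not offer overnight accommodation → Municipal Registration not required.

Commercial License, Operating Registration, Trade Registration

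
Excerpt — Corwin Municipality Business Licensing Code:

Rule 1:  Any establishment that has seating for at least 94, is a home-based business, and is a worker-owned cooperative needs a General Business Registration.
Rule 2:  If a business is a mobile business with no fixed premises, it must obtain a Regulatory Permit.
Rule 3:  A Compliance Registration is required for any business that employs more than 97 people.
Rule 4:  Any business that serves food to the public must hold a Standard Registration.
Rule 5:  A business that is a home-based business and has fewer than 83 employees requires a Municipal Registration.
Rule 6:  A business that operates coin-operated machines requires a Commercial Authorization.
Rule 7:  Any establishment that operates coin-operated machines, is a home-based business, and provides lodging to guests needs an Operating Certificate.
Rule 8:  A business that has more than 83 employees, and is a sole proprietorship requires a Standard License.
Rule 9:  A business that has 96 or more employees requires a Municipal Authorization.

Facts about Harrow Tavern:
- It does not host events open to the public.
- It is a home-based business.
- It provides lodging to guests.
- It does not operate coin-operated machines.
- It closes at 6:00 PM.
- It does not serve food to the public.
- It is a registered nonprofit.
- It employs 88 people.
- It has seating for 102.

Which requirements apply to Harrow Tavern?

None

Rule 1: seating 102 ≥ 94; is a home-based business; is a registered nonprofit (not: is a worker-owned cooperative) → General Business Registration not required.
Rule 2: is a home-based business (not: is a mobile business with no fixed premises) → Regulatory Permit not required.
Rule 3: employees 88 ≤ 97 → Compliance Registration not required.
Rule 4: does not serve food to the public → Standard Registration not required.
Rule 5: is a home-based business; employees 88 ≥ 83 → Municipal Registration not required.
Rule 6: does not operate coin-operated machines → Commercial Authorization not required.
Rule 7: does not operate coin-operated machines; is a home-based business; provides lodging to guests → Operating Certificate not required.
Rule 8: employees 88 > 83; is a registered nonprofit (not: is a sole proprietorship) → Standard License not required.
Rule 9: employees 88 < 96 → Municipal Authorization not required.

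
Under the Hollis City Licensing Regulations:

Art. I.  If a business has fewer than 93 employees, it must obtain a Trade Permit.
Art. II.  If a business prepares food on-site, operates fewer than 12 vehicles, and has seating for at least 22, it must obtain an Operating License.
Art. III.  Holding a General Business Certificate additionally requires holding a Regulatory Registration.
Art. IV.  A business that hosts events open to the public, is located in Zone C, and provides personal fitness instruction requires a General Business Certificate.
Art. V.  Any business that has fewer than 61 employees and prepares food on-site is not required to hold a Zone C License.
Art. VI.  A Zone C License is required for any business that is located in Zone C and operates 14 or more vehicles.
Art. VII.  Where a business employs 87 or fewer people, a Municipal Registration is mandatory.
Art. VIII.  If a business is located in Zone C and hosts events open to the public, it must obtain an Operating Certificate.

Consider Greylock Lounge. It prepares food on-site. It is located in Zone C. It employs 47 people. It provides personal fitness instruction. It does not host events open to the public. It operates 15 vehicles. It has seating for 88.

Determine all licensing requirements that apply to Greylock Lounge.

Art. I. employees 47 < 93 → Trade Permit required.
Art. II. prepares food on-site; vehicles 15 ≥ 12; seating 88 ≥ 22 → Operating License not required.
Art. III. General Business Certificate is not required → no effect.
Art. IV. does not host events open to the public; is located in Zone C; provides personal fitness instruction → General Business Certificate not required.
Art. V. employees 47 < 61; prepares food on-site → exempt from Zone C License.
Art. VI. is located in Zone C; vehicles 15 ≥ 14 → Zone C License required.
Art. VII. employees 47 ≤ 87 → Municipal Registration required.
Art. VIII. is located in Zone C; does not host events open to the public → Operating Certificate not required.

Municipal Registration, Trade Permit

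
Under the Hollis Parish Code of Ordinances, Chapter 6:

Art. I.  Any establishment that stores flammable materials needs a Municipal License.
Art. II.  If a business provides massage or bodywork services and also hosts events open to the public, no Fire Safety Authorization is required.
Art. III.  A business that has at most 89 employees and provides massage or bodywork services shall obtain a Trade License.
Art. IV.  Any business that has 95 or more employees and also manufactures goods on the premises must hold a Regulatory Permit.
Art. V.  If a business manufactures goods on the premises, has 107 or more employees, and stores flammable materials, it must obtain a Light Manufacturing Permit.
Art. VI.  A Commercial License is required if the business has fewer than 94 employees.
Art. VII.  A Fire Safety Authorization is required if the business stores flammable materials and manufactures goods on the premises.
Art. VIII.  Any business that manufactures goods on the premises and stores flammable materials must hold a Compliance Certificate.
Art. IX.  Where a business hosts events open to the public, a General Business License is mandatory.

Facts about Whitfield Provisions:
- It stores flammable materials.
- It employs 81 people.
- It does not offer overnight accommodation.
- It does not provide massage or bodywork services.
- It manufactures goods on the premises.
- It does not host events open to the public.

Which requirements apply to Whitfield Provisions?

Commercial License, Compliance Certificate, Fire Safety Authorization, Municipal License

Art. I. stores flammable materials → Municipal License required.
Art. II. does not provide massage or bodywork services; does not host events open to the public → Fire Safety Authorization exemption does not apply.
Art. III. employees 81 ≤ 89; does not provide massage or bodywork services → Trade License not required.
Art. IV. employees 81 < 95; manufactures goods on the premises → Regulatory Permit not required.
Art. V. manufactures goods on the premises; employees 81 < 107; stores flammable materials → Light Manufacturing Permit not required.
Art. VI. employees 81 < 94 → Commercial License required.
Art. VII. stores flammable materials; manufactures goods on the premises → Fire Safety Authorization required.
Art. VIII. manufactures goods on the premises; stores flammable materials → Compliance Certificate required.
Art. IX. does not host events open to the public → General Business License not required.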